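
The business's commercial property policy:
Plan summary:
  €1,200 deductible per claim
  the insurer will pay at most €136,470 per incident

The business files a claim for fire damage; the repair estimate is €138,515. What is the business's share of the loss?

€2,045

After the deductible, €138,515 − €1,200 = €137,315 remains.
€137,315 exceeds the €136,470 limit, so the insurer pays the limit: €136,470.
The business bears the rest of the original loss: €138,515 − €136,470 = €2,045.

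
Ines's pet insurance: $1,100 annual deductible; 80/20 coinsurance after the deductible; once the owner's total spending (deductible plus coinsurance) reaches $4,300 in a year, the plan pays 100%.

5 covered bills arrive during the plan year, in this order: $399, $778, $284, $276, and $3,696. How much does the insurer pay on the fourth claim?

$220.80

Claim 1 — $399: all of it applies to the deductible. Cost to owner: $399. OOP to date $399. Plan pays $399 − $399 = $0.
Claim 2 — $778: $701 to deductible, leaving $77; 20% of $77 = $15.40. Owner pays $716.40; OOP now $1,115.40. Insurer: $778 − $716.40 = $61.60.
Claim 3 — $284: deductible met; 20% of $284 = $56.80. Owner pays $56.80; OOP now $1,172.20. Plan pays $284 − $56.80 = $227.20.
Claim 4 — $276: 20% coinsurance on $276 = $55.20. Owner owes $55.20 (running OOP $1,227.40). Plan pays $276 − $55.20 = $220.80.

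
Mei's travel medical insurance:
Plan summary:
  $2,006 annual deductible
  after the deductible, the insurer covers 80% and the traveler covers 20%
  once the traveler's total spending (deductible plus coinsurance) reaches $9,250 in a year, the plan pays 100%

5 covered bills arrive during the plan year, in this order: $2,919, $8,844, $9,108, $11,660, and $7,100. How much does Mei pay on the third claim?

Bill 1, $2,919: $2,006 to deductible, leaving $913; traveler's 20% is $182.60. Traveler owes $2,188.60 (running OOP $2,188.60).
Bill 2, $8,844: deductible met; 20% of $8,844 = $1,768.80. Traveler owes $1,768.80 (running OOP $3,957.40).
Bill 3, $9,108: deductible met; 20% of $9,108 = $1,821.60. Traveler owes $1,821.60 (running OOP $5,779).

$1,821.60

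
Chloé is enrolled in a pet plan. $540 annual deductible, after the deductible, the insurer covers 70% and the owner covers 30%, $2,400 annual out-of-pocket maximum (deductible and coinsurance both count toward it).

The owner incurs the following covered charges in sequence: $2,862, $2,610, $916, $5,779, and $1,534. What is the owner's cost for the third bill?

$274.80

Bill 1, $2,862: deductible takes $540, $2,322 remains; coinsurance $2,322 × 30% = $696.60. Owner owes $1,236.60 (running OOP $1,236.60).
Bill 2, $2,610: deductible met; 30% of $2,610 = $783. Owner owes $783 (running OOP $2,019.60).
Bill 3, $916: deductible already satisfied, so owner's share is 30% × $916 = $274.80. Owner owes $274.80 (running OOP $2,294.40).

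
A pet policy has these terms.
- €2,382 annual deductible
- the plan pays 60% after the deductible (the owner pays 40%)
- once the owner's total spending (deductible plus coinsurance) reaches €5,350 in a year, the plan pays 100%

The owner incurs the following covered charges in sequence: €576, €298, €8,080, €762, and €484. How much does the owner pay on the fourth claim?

Claim 1 — €576: entire amount goes to the deductible. Owner owes €576 (running OOP €576).
Claim 2 — €298: fully absorbed by the deductible. Owner pays €298; OOP now €874.
Claim 3 — €8,080: deductible takes €1,508, €6,572 remains; owner's 40% is €2,628.80. Owner pays €4,136.80; OOP now €5,010.80.
Claim 4 — €762: deductible met; 40% of €762 = €304.80. Owner owes €304.80 (running OOP €5,315.60).

€304.80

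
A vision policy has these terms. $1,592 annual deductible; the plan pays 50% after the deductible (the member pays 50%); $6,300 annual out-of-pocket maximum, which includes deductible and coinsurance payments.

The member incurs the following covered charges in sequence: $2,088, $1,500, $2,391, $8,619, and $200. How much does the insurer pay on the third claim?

$1,195.50

#1 ($2,088): deductible takes $1,592, $496 remains; coinsurance $496 × 50% = $248. Cost to member: $1,840. OOP to date $1,840. Insurer: $2,088 − $1,840 = $248.
#2 ($1,500): 50% coinsurance on $1,500 = $750. Cost to member: $750. OOP to date $2,590. Plan pays $1,500 − $750 = $750.
#3 ($2,391): 50% coinsurance on $2,391 = $1,195.50. Member owes $1,195.50 (running OOP $3,785.50). Plan pays $2,391 − $1,195.50 = $1,195.50.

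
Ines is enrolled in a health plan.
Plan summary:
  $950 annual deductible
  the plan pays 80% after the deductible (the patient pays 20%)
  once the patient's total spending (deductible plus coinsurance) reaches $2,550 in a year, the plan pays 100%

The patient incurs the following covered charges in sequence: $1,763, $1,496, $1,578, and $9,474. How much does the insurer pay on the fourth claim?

Claim 1 — $1,763: $950 finishes the deductible; $813 goes to coinsurance; coinsurance $813 × 20% = $162.60. Patient pays $1,112.60; OOP now $1,112.60. Plan pays $1,763 − $1,112.60 = $650.40.
Claim 2 — $1,496: deductible already satisfied, so patient's share is 20% × $1,496 = $299.20. Patient owes $299.20 (running OOP $1,411.80). Plan pays $1,496 − $299.20 = $1,196.80.
Claim 3 — $1,578: deductible met; 20% of $1,578 = $315.60. Cost to patient: $315.60. OOP to date $1,727.40. Plan pays $1,578 − $315.60 = $1,262.40.
Claim 4 — $9,474: deductible already satisfied, so patient's share is 20% × $9,474 = $1,894.80. That would push OOP to $3,622.20, over the $2,550 cap, so patient pays $2,550 − $1,727.40 = $822.60. Plan pays $9,474 − $822.60 = $8,651.40.

$8,651.40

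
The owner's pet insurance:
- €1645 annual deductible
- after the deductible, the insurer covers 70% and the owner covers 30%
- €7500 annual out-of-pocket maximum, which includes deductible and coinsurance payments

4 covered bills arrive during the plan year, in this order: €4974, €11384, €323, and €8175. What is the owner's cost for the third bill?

€96.90

#1 (€4974): €1645 to deductible, leaving €3329; coinsurance €3329 × 30% = €998.70. Owner owes €2643.70 (running OOP €2643.70).
#2 (€11384): deductible already satisfied, so owner's share is 30% × €11384 = €3415.20. Cost to owner: €3415.20. OOP to date €6058.90.
#3 (€323): deductible already satisfied, so owner's share is 30% × €323 = €96.90. Cost to owner: €96.90. OOP to date €6155.80.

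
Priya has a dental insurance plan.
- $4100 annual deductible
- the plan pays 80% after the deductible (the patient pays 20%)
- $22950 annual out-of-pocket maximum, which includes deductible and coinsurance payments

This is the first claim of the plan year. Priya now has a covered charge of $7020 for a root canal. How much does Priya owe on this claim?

$4684

Deductible not yet touched, so the first $4100 of the bill goes to the deductible.
The remaining $2920 (= $7020 − $4100) moves to coinsurance.
Coinsurance: $2920 × 20% = $584.
So the patient owes $4100 + $584 = $4684 before any cap.
Total out-of-pocket so far would be $0 + $4684 = $4684, below the $22950 cap — no reduction.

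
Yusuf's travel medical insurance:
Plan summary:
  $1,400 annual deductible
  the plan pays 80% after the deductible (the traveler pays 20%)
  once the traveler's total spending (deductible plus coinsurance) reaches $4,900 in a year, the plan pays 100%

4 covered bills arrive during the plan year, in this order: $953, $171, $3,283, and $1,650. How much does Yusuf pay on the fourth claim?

Claim 1 — $953: entire amount goes to the deductible. Traveler pays $953; OOP now $953.
Claim 2 — $171: entire amount goes to the deductible. Traveler owes $171 (running OOP $1,124).
Claim 3 — $3,283: deductible takes $276, $3,007 remains; traveler's 20% is $601.40. Cost to traveler: $877.40. OOP to date $2,001.40.
Claim 4 — $1,650: deductible met; 20% of $1,650 = $330. Traveler owes $330 (running OOP $2,331.40).

$330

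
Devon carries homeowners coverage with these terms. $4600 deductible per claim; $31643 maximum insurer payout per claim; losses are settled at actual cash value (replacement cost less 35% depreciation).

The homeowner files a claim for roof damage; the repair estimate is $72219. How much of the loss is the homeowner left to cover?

Depreciate 35%: the covered value is $72219 × 0.65 = $46942.35.
Subtract the deductible: $46942.35 − $4600 = $42342.35.
The $31643 per-incident cap binds; insurer pays $31643.
Out of pocket: $72219 − $31643 = $40576.

$40576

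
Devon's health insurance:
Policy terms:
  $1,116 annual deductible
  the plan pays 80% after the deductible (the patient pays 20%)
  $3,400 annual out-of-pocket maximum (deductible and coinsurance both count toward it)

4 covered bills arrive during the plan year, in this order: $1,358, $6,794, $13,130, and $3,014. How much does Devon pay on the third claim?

$876.80

Claim 1 ($1,358): $1,116 to deductible, leaving $242; 20% of $242 = $48.40. Patient owes $1,164.40 (running OOP $1,164.40).
Claim 2 ($6,794): 20% coinsurance on $6,794 = $1,358.80. Cost to patient: $1,358.80. OOP to date $2,523.20.
Claim 3 ($13,130): 20% coinsurance on $13,130 = $2,626. OOP would hit $5,149.20 > $3,400, so the cap limits the patient to $3,400 − $2,523.20 = $876.80.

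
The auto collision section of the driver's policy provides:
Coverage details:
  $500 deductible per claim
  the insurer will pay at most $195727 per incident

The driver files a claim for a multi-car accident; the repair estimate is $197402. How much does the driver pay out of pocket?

$1675

Subtract the deductible: $197402 − $500 = $196902.
The $195727 per-incident cap binds; insurer pays $195727.
The driver bears the rest of the original loss: $197402 − $195727 = $1675.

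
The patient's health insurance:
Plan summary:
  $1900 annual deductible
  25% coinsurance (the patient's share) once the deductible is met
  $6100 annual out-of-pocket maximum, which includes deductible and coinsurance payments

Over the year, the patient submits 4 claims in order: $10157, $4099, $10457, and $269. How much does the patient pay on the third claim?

#1 ($10157): $1900 to deductible, leaving $8257; patient's 25% is $2064.25. Patient owes $3964.25 (running OOP $3964.25).
#2 ($4099): 25% coinsurance on $4099 = $1024.75. Cost to patient: $1024.75. OOP to date $4989.
#3 ($10457): 25% coinsurance on $10457 = $2614.25. Adding that to $4989 gives $7603.25, past the $6100 cap; patient pays only $6100 − $4989 = $1111.

$1111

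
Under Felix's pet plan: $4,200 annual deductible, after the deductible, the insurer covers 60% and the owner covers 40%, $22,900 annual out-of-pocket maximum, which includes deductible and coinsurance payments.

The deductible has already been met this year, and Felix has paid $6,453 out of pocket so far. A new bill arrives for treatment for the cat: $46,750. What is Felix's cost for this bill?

With the deductible met, the entire $46,750 is subject to coinsurance.
Owner's 40% share of $46,750 is $18,700.
Year-to-date out-of-pocket would reach $6,453 + $18,700 = $25,153, above the $22,900 maximum, so the owner pays only $22,900 − $6,453 = $16,447.

$16,447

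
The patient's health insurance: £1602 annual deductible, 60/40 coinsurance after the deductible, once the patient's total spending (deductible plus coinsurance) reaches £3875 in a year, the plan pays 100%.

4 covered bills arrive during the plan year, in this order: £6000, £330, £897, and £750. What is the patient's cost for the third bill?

#1 (£6000): £1602 to deductible, leaving £4398; patient's 40% is £1759.20. Cost to patient: £3361.20. OOP to date £3361.20.
#2 (£330): deductible already satisfied, so patient's share is 40% × £330 = £132. Cost to patient: £132. OOP to date £3493.20.
#3 (£897): deductible already satisfied, so patient's share is 40% × £897 = £358.80. Patient owes £358.80 (running OOP £3852).

£358.80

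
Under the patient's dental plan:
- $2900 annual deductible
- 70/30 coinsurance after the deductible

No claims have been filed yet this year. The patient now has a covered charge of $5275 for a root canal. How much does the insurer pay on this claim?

Deductible not yet touched, so the first $2900 of the bill goes to the deductible.
That leaves $5275 − $2900 = $2375 for coinsurance.
30% of $2375 = $712.50 falls to the patient.
So the patient owes $2900 + $712.50 = $3612.50.
Insurer pays the balance: $5275 − $3612.50 = $1662.50.

$1662.50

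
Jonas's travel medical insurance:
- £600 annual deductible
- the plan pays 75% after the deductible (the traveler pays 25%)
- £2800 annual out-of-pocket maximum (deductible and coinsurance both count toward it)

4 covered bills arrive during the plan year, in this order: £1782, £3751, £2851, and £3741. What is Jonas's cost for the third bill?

£712.75

Bill 1, £1782: £600 finishes the deductible; £1182 goes to coinsurance; 25% of £1182 = £295.50. Traveler owes £895.50 (running OOP £895.50).
Bill 2, £3751: deductible met; 25% of £3751 = £937.75. Traveler owes £937.75 (running OOP £1833.25).
Bill 3, £2851: deductible met; 25% of £2851 = £712.75. Traveler pays £712.75; OOP now £2546.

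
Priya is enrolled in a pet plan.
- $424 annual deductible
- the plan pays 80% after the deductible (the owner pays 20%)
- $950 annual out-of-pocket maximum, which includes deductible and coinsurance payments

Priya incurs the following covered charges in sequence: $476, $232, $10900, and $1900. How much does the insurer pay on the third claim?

Claim 1 — $476: deductible takes $424, $52 remains; owner's 20% is $10.40. Owner pays $434.40; OOP now $434.40. Insurer: $476 − $434.40 = $41.60.
Claim 2 — $232: deductible already satisfied, so owner's share is 20% × $232 = $46.40. Owner pays $46.40; OOP now $480.80. Plan pays $232 − $46.40 = $185.60.
Claim 3 — $10900: 20% coinsurance on $10900 = $2180. Adding that to $480.80 gives $2660.80, past the $950 cap; owner pays only $950 − $480.80 = $469.20. Plan pays $10900 − $469.20 = $10430.80.

$10430.80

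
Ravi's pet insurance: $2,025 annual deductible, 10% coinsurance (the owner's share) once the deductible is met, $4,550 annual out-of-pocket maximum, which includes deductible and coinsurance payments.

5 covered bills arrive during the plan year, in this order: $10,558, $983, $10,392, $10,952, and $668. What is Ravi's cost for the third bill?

#1 ($10,558): $2,025 to deductible, leaving $8,533; owner's 10% is $853.30. Owner pays $2,878.30; OOP now $2,878.30.
#2 ($983): 10% coinsurance on $983 = $98.30. Owner owes $98.30 (running OOP $2,976.60).
#3 ($10,392): deductible already satisfied, so owner's share is 10% × $10,392 = $1,039.20. Owner owes $1,039.20 (running OOP $4,015.80).

$1,039.20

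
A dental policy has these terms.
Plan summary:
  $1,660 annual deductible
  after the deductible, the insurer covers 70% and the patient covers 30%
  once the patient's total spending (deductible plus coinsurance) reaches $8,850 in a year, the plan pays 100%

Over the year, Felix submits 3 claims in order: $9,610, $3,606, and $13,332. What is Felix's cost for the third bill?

Claim 1 — $9,610: $1,660 to deductible, leaving $7,950; patient's 30% is $2,385. Cost to patient: $4,045. OOP to date $4,045.
Claim 2 — $3,606: deductible met; 30% of $3,606 = $1,081.80. Patient owes $1,081.80 (running OOP $5,126.80).
Claim 3 — $13,332: 30% coinsurance on $13,332 = $3,999.60. That would push OOP to $9,126.40, over the $8,850 cap, so patient pays $8,850 − $5,126.80 = $3,723.20.

$3,723.20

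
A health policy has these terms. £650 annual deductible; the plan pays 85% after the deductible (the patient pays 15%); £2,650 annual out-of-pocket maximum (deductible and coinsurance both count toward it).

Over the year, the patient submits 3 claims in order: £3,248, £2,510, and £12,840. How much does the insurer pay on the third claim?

£11,606.20

Claim 1 (£3,248): £650 finishes the deductible; £2,598 goes to coinsurance; coinsurance £2,598 × 15% = £389.70. Cost to patient: £1,039.70. OOP to date £1,039.70. Insurer: £3,248 − £1,039.70 = £2,208.30.
Claim 2 (£2,510): deductible met; 15% of £2,510 = £376.50. Patient pays £376.50; OOP now £1,416.20. Plan pays £2,510 − £376.50 = £2,133.50.
Claim 3 (£12,840): 15% coinsurance on £12,840 = £1,926. That would push OOP to £3,342.20, over the £2,650 cap, so patient pays £2,650 − £1,416.20 = £1,233.80. Insurer: £12,840 − £1,233.80 = £11,606.20.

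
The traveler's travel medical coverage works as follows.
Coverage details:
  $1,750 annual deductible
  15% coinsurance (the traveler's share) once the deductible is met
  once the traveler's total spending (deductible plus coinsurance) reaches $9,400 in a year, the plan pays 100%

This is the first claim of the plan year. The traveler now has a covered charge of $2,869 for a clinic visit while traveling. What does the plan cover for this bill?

$951.15

Deductible not yet touched, so the first $1,750 of the bill goes to the deductible.
That leaves $2,869 − $1,750 = $1,119 for coinsurance.
15% of $1,119 = $167.85 falls to the traveler.
Traveler responsibility before any cap: $1,750 + $167.85 = $1,917.85.
Year-to-date out-of-pocket becomes $0 + $1,917.85 = $1,917.85, still under the $9,400 maximum, so no cap applies.
The insurer covers the remainder: $2,869 − $1,917.85 = $951.15.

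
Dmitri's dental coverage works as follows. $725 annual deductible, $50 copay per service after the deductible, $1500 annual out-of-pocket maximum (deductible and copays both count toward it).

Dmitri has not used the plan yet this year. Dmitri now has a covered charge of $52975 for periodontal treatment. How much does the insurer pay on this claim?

Nothing has been paid toward the $725 deductible, so the first $725 of this charge is applied there.
The remaining $52250 (= $52975 − $725) moves to the copay.
Copay on this service: $50.
That puts the patient's cost at $725 + $50 = $775 before any cap.
Total out-of-pocket so far would be $0 + $775 = $775, below the $1500 cap — no reduction.
Insurer pays the balance: $52975 − $775 = $52200.

$52200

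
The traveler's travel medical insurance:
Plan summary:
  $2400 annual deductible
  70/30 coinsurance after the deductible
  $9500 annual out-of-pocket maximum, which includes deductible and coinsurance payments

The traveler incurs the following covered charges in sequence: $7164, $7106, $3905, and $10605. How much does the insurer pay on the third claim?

Claim 1 ($7164): deductible takes $2400, $4764 remains; coinsurance $4764 × 30% = $1429.20. Cost to traveler: $3829.20. OOP to date $3829.20. Plan pays $7164 − $3829.20 = $3334.80.
Claim 2 ($7106): deductible already satisfied, so traveler's share is 30% × $7106 = $2131.80. Cost to traveler: $2131.80. OOP to date $5961. Insurer: $7106 − $2131.80 = $4974.20.
Claim 3 ($3905): 30% coinsurance on $3905 = $1171.50. Traveler pays $1171.50; OOP now $7132.50. Plan pays $3905 − $1171.50 = $2733.50.

$2733.50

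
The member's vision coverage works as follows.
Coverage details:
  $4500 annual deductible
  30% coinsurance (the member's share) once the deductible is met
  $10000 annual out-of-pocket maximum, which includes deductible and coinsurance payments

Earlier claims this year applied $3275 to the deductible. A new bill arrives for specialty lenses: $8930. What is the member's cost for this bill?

Remaining deductible: $4500 − $3275 = $1225.
That leaves $8930 − $1225 = $7705 for coinsurance.
Member's 30% share of $7705 is $2311.50.
Member responsibility before any cap: $1225 + $2311.50 = $3536.50.
Cumulative spending $3275 + $3536.50 = $6811.50 stays under the $10000 maximum.

$3536.50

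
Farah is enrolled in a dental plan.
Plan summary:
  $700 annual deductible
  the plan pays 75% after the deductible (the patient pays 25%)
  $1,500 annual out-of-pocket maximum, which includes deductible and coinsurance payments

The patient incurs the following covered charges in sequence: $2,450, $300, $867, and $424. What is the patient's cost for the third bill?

$216.75

Claim 1 — $2,450: $700 to deductible, leaving $1,750; coinsurance $1,750 × 25% = $437.50. Patient pays $1,137.50; OOP now $1,137.50.
Claim 2 — $300: deductible already satisfied, so patient's share is 25% × $300 = $75. Patient owes $75 (running OOP $1,212.50).
Claim 3 — $867: 25% coinsurance on $867 = $216.75. Patient pays $216.75; OOP now $1,429.25.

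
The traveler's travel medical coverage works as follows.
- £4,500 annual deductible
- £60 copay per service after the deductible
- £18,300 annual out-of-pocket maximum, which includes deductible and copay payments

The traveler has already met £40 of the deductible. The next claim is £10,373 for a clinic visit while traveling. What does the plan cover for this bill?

£5,853

£40 of the £4,500 deductible is already met, leaving £4,460.
The remaining £5,913 (= £10,373 − £4,460) moves to the copay.
Copay on this service: £60.
That puts the traveler's cost at £4,460 + £60 = £4,520 before any cap.
Year-to-date out-of-pocket becomes £40 + £4,520 = £4,560, still under the £18,300 maximum, so no cap applies.
The plan picks up £10,373 − £4,520 = £5,853.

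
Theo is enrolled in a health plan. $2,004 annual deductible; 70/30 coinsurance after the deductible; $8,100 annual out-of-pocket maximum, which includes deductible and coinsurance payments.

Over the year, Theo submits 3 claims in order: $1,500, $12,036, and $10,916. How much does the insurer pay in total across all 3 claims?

Claim 1 — $1,500: all of it applies to the deductible. Cost to patient: $1,500. OOP to date $1,500. Plan pays $1,500 − $1,500 = $0.
Claim 2 — $12,036: deductible takes $504, $11,532 remains; 30% of $11,532 = $3,459.60. Cost to patient: $3,963.60. OOP to date $5,463.60. Insurer: $12,036 − $3,963.60 = $8,072.40.
Claim 3 — $10,916: 30% coinsurance on $10,916 = $3,274.80. That would push OOP to $8,738.40, over the $8,100 cap, so patient pays $8,100 − $5,463.60 = $2,636.40. Insurer: $10,916 − $2,636.40 = $8,279.60.
Insurer total: $0 + $8,072.40 + $8,279.60 = $16,352.

$16,352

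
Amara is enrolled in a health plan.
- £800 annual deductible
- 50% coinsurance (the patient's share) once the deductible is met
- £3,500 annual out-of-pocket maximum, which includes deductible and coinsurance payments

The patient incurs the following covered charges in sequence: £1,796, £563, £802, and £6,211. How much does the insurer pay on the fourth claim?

£4,691.50

#1 (£1,796): deductible takes £800, £996 remains; coinsurance £996 × 50% = £498. Cost to patient: £1,298. OOP to date £1,298. Insurer: £1,796 − £1,298 = £498.
#2 (£563): deductible already satisfied, so patient's share is 50% × £563 = £281.50. Cost to patient: £281.50. OOP to date £1,579.50. Plan pays £563 − £281.50 = £281.50.
#3 (£802): deductible met; 50% of £802 = £401. Patient owes £401 (running OOP £1,980.50). Insurer: £802 − £401 = £401.
#4 (£6,211): deductible met; 50% of £6,211 = £3,105.50. OOP would hit £5,086 > £3,500, so the cap limits the patient to £3,500 − £1,980.50 = £1,519.50. Insurer: £6,211 − £1,519.50 = £4,691.50.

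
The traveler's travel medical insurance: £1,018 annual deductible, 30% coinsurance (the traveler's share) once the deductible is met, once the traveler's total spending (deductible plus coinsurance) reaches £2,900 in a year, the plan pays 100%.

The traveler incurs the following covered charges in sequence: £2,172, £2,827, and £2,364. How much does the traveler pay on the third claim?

Bill 1, £2,172: £1,018 finishes the deductible; £1,154 goes to coinsurance; 30% of £1,154 = £346.20. Cost to traveler: £1,364.20. OOP to date £1,364.20.
Bill 2, £2,827: deductible already satisfied, so traveler's share is 30% × £2,827 = £848.10. Cost to traveler: £848.10. OOP to date £2,212.30.
Bill 3, £2,364: deductible already satisfied, so traveler's share is 30% × £2,364 = £709.20. Adding that to £2,212.30 gives £2,921.50, past the £2,900 cap; traveler pays only £2,900 − £2,212.30 = £687.70.

£687.70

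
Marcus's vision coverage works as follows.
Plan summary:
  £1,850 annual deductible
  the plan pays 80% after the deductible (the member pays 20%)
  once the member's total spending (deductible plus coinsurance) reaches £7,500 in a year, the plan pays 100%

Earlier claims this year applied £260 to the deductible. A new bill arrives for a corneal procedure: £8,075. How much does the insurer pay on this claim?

£5,188

£260 of the £1,850 deductible is already met, leaving £1,590.
After the £1,590 deductible portion, £8,075 − £1,590 = £6,485 is subject to coinsurance.
Member's 20% share of £6,485 is £1,297.
Member responsibility before any cap: £1,590 + £1,297 = £2,887.
Cumulative spending £260 + £2,887 = £3,147 stays under the £7,500 maximum.
The plan picks up £8,075 − £2,887 = £5,188.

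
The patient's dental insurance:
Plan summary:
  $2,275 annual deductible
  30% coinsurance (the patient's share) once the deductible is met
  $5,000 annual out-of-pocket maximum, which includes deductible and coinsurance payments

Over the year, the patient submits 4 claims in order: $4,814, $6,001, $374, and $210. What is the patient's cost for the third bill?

Claim 1 — $4,814: $2,275 finishes the deductible; $2,539 goes to coinsurance; patient's 30% is $761.70. Patient owes $3,036.70 (running OOP $3,036.70).
Claim 2 — $6,001: deductible already satisfied, so patient's share is 30% × $6,001 = $1,800.30. Cost to patient: $1,800.30. OOP to date $4,837.
Claim 3 — $374: 30% coinsurance on $374 = $112.20. Cost to patient: $112.20. OOP to date $4,949.20.

$112.20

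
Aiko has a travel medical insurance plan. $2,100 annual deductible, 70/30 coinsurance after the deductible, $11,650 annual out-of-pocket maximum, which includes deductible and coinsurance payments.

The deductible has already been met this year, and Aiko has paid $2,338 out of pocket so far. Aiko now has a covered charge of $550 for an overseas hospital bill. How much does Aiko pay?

The deductible is already satisfied, so the full bill goes to coinsurance.
Coinsurance: $550 × 30% = $165.
Total out-of-pocket so far would be $2,338 + $165 = $2,503, below the $11,650 cap — no reduction.

$165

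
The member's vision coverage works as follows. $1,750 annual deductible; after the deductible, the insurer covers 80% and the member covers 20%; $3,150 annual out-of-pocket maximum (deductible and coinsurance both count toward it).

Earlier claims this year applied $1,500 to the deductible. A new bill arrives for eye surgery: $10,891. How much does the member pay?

$1,650

$1,500 of the $1,750 deductible is already met, leaving $250.
The remaining $10,641 (= $10,891 − $250) moves to coinsurance.
Coinsurance: $10,641 × 20% = $2,128.20.
So the member owes $250 + $2,128.20 = $2,378.20 before any cap.
Year-to-date out-of-pocket would reach $1,500 + $2,378.20 = $3,878.20, above the $3,150 maximum, so the member pays only $3,150 − $1,500 = $1,650.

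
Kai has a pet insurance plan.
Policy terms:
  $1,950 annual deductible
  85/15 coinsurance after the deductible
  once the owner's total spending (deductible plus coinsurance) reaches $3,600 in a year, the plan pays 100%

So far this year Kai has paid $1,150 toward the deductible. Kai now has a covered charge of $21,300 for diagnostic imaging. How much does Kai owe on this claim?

Deductible still to meet: $1,950 − $1,150 = $800.
That leaves $21,300 − $800 = $20,500 for coinsurance.
15% of $20,500 = $3,075 falls to the owner.
Owner responsibility before any cap: $800 + $3,075 = $3,875.
Year-to-date out-of-pocket would reach $1,150 + $3,875 = $5,025, above the $3,600 maximum, so the owner pays only $3,600 − $1,150 = $2,450.

$2,450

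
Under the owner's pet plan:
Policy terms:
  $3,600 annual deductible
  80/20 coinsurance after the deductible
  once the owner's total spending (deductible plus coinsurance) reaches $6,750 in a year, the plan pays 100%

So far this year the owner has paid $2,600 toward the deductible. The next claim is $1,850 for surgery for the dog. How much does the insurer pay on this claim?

$680

Deductible still to meet: $3,600 − $2,600 = $1,000.
After the $1,000 deductible portion, $1,850 − $1,000 = $850 is subject to coinsurance.
Owner's 20% share of $850 is $170.
Owner responsibility before any cap: $1,000 + $170 = $1,170.
Year-to-date out-of-pocket becomes $2,600 + $1,170 = $3,770, still under the $6,750 maximum, so no cap applies.
Insurer pays the balance: $1,850 − $1,170 = $680.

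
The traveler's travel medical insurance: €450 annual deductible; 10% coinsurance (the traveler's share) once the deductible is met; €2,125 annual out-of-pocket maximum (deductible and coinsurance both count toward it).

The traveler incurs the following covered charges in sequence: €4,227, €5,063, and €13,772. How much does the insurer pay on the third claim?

€12,981

#1 (€4,227): €450 finishes the deductible; €3,777 goes to coinsurance; coinsurance €3,777 × 10% = €377.70. Traveler owes €827.70 (running OOP €827.70). Plan pays €4,227 − €827.70 = €3,399.30.
#2 (€5,063): 10% coinsurance on €5,063 = €506.30. Traveler owes €506.30 (running OOP €1,334). Insurer: €5,063 − €506.30 = €4,556.70.
#3 (€13,772): deductible met; 10% of €13,772 = €1,377.20. Adding that to €1,334 gives €2,711.20, past the €2,125 cap; traveler pays only €2,125 − €1,334 = €791. Plan pays €13,772 − €791 = €12,981.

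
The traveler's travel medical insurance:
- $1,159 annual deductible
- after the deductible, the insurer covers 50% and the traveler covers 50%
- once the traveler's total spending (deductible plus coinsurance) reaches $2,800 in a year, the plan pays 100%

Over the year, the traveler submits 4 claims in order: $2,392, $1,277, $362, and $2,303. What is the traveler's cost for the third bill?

$181

Claim 1 ($2,392): deductible takes $1,159, $1,233 remains; traveler's 50% is $616.50. Traveler owes $1,775.50 (running OOP $1,775.50).
Claim 2 ($1,277): 50% coinsurance on $1,277 = $638.50. Cost to traveler: $638.50. OOP to date $2,414.
Claim 3 ($362): deductible met; 50% of $362 = $181. Traveler owes $181 (running OOP $2,595).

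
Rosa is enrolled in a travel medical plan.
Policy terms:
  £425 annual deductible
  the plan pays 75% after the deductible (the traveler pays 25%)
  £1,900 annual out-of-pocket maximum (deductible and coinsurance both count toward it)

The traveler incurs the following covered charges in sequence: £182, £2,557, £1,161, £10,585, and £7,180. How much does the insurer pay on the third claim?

£870.75

#1 (£182): fully absorbed by the deductible. Traveler pays £182; OOP now £182. Plan pays £182 − £182 = £0.
#2 (£2,557): £243 finishes the deductible; £2,314 goes to coinsurance; traveler's 25% is £578.50. Traveler owes £821.50 (running OOP £1,003.50). Insurer: £2,557 − £821.50 = £1,735.50.
#3 (£1,161): deductible met; 25% of £1,161 = £290.25. Cost to traveler: £290.25. OOP to date £1,293.75. Insurer: £1,161 − £290.25 = £870.75.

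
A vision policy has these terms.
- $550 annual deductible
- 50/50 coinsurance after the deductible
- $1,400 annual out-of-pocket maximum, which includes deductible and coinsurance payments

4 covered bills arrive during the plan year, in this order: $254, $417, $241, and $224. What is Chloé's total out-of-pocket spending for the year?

Bill 1, $254: entire amount goes to the deductible. Member owes $254 (running OOP $254).
Bill 2, $417: deductible takes $296, $121 remains; member's 50% is $60.50. Member pays $356.50; OOP now $610.50.
Bill 3, $241: deductible met; 50% of $241 = $120.50. Member owes $120.50 (running OOP $731).
Bill 4, $224: deductible already satisfied, so member's share is 50% × $224 = $112. Member pays $112; OOP now $843.
Summing the member's payments: $254 + $356.50 + $120.50 + $112 = $843.

$843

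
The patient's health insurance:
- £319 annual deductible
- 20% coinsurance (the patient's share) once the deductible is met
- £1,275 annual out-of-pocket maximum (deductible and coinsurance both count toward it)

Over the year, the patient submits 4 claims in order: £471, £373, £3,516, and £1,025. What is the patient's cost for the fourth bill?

£147.80

Bill 1, £471: £319 to deductible, leaving £152; 20% of £152 = £30.40. Patient pays £349.40; OOP now £349.40.
Bill 2, £373: 20% coinsurance on £373 = £74.60. Cost to patient: £74.60. OOP to date £424.
Bill 3, £3,516: 20% coinsurance on £3,516 = £703.20. Cost to patient: £703.20. OOP to date £1,127.20.
Bill 4, £1,025: deductible met; 20% of £1,025 = £205. Adding that to £1,127.20 gives £1,332.20, past the £1,275 cap; patient pays only £1,275 − £1,127.20 = £147.80.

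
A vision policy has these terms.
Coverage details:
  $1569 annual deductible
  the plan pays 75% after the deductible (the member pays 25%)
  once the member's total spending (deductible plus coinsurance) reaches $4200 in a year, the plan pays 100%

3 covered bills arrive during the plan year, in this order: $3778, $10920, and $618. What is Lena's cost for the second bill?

Claim 1 ($3778): $1569 to deductible, leaving $2209; member's 25% is $552.25. Member pays $2121.25; OOP now $2121.25.
Claim 2 ($10920): deductible met; 25% of $10920 = $2730. That would push OOP to $4851.25, over the $4200 cap, so member pays $4200 − $2121.25 = $2078.75.

$2078.75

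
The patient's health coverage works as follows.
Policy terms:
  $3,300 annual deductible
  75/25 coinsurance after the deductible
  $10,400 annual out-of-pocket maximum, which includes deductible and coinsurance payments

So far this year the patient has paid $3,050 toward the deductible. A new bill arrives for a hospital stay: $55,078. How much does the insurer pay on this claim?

$3,050 of the $3,300 deductible is already met, leaving $250.
That leaves $55,078 − $250 = $54,828 for coinsurance.
25% of $54,828 = $13,707 falls to the patient.
Patient responsibility before any cap: $250 + $13,707 = $13,957.
Adding $13,957 to the $3,050 already spent would give $17,007, which exceeds the $10,400 cap; the patient pays just $10,400 − $3,050 = $7,350.
Insurer pays the balance: $55,078 − $7,350 = $47,728.

$47,728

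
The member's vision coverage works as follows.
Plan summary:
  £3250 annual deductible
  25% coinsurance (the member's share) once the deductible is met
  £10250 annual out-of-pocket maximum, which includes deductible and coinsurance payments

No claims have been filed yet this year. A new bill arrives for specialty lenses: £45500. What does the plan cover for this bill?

£35250

The full £3250 deductible is still open; £3250 of this bill applies to it.
That leaves £45500 − £3250 = £42250 for coinsurance.
Coinsurance: £42250 × 25% = £10562.50.
So the member owes £3250 + £10562.50 = £13812.50 before any cap.
Year-to-date out-of-pocket would reach £0 + £13812.50 = £13812.50, above the £10250 maximum, so the member pays only £10250 − £0 = £10250.
The insurer covers the remainder: £45500 − £10250 = £35250.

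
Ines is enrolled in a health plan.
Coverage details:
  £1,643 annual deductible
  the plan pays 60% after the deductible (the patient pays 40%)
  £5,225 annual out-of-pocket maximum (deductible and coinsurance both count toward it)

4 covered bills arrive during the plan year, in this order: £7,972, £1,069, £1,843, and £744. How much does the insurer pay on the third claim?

Claim 1 — £7,972: deductible takes £1,643, £6,329 remains; patient's 40% is £2,531.60. Patient pays £4,174.60; OOP now £4,174.60. Plan pays £7,972 − £4,174.60 = £3,797.40.
Claim 2 — £1,069: deductible met; 40% of £1,069 = £427.60. Patient pays £427.60; OOP now £4,602.20. Insurer: £1,069 − £427.60 = £641.40.
Claim 3 — £1,843: deductible already satisfied, so patient's share is 40% × £1,843 = £737.20. That would push OOP to £5,339.40, over the £5,225 cap, so patient pays £5,225 − £4,602.20 = £622.80. Plan pays £1,843 − £622.80 = £1,220.20.

£1,220.20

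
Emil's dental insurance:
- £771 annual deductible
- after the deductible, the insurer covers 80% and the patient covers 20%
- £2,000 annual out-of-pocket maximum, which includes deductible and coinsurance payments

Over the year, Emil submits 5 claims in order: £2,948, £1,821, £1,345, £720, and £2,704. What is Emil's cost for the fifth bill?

Bill 1, £2,948: £771 finishes the deductible; £2,177 goes to coinsurance; coinsurance £2,177 × 20% = £435.40. Patient owes £1,206.40 (running OOP £1,206.40).
Bill 2, £1,821: deductible met; 20% of £1,821 = £364.20. Patient owes £364.20 (running OOP £1,570.60).
Bill 3, £1,345: deductible already satisfied, so patient's share is 20% × £1,345 = £269. Patient owes £269 (running OOP £1,839.60).
Bill 4, £720: deductible met; 20% of £720 = £144. Cost to patient: £144. OOP to date £1,983.60.
Bill 5, £2,704: deductible met; 20% of £2,704 = £540.80. Adding that to £1,983.60 gives £2,524.40, past the £2,000 cap; patient pays only £2,000 − £1,983.60 = £16.40.

£16.40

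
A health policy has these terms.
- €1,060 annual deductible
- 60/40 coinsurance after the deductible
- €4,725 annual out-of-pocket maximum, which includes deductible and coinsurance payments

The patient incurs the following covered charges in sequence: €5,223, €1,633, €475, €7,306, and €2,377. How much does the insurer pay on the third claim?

€285

#1 (€5,223): €1,060 to deductible, leaving €4,163; patient's 40% is €1,665.20. Patient owes €2,725.20 (running OOP €2,725.20). Insurer: €5,223 − €2,725.20 = €2,497.80.
#2 (€1,633): deductible met; 40% of €1,633 = €653.20. Patient owes €653.20 (running OOP €3,378.40). Plan pays €1,633 − €653.20 = €979.80.
#3 (€475): deductible already satisfied, so patient's share is 40% × €475 = €190. Cost to patient: €190. OOP to date €3,568.40. Plan pays €475 − €190 = €285.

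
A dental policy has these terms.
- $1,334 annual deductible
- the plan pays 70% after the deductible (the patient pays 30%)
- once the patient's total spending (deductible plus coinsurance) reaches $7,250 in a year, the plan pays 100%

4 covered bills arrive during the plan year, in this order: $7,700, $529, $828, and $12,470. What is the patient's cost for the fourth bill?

Claim 1 — $7,700: $1,334 finishes the deductible; $6,366 goes to coinsurance; patient's 30% is $1,909.80. Cost to patient: $3,243.80. OOP to date $3,243.80.
Claim 2 — $529: deductible met; 30% of $529 = $158.70. Patient pays $158.70; OOP now $3,402.50.
Claim 3 — $828: 30% coinsurance on $828 = $248.40. Patient pays $248.40; OOP now $3,650.90.
Claim 4 — $12,470: 30% coinsurance on $12,470 = $3,741. Adding that to $3,650.90 gives $7,391.90, past the $7,250 cap; patient pays only $7,250 − $3,650.90 = $3,599.10.

$3,599.10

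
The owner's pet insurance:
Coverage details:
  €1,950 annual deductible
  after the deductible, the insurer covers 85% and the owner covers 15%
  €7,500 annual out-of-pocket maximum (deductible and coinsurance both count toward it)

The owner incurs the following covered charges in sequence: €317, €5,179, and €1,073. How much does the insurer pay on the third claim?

€912.05

Claim 1 — €317: entire amount goes to the deductible. Cost to owner: €317. OOP to date €317. Plan pays €317 − €317 = €0.
Claim 2 — €5,179: deductible takes €1,633, €3,546 remains; coinsurance €3,546 × 15% = €531.90. Cost to owner: €2,164.90. OOP to date €2,481.90. Insurer: €5,179 − €2,164.90 = €3,014.10.
Claim 3 — €1,073: 15% coinsurance on €1,073 = €160.95. Cost to owner: €160.95. OOP to date €2,642.85. Plan pays €1,073 − €160.95 = €912.05.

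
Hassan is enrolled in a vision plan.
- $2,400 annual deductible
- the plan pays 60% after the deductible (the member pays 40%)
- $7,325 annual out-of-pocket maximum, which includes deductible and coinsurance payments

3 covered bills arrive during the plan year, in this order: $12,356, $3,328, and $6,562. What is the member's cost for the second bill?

$942.60

Claim 1 ($12,356): $2,400 to deductible, leaving $9,956; coinsurance $9,956 × 40% = $3,982.40. Member pays $6,382.40; OOP now $6,382.40.
Claim 2 ($3,328): 40% coinsurance on $3,328 = $1,331.20. Adding that to $6,382.40 gives $7,713.60, past the $7,325 cap; member pays only $7,325 − $6,382.40 = $942.60.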